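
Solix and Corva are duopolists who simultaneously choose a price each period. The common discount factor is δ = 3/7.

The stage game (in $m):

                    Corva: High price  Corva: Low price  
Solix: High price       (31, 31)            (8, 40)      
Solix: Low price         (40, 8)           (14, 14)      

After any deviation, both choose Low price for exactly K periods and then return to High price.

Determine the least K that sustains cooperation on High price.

No profitable deviation requires (31−14)(δ+…+δ^K) ≥ 40−31, i.e. δ+…+δ^K ≥ 9/17 ≈ 0.5294.
With δ = 3/7, the partial sums are K=1: 0.4286, K=2: 0.6122.
K = 2 is the first length at which the sum reaches 0.5294.

2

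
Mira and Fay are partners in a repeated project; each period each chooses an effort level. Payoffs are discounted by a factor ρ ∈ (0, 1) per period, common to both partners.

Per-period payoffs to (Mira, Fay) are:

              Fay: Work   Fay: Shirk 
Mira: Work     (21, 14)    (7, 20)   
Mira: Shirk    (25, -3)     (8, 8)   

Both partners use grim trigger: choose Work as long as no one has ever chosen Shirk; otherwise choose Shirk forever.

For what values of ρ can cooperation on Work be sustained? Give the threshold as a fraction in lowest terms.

Mira's threshold: (25−21)/(25−8) = 4/17.
Fay's threshold: (20−14)/(20−8) = 1/2.
4/17 < 1/2, so Fay binds and ρ* = 1/2.

1/2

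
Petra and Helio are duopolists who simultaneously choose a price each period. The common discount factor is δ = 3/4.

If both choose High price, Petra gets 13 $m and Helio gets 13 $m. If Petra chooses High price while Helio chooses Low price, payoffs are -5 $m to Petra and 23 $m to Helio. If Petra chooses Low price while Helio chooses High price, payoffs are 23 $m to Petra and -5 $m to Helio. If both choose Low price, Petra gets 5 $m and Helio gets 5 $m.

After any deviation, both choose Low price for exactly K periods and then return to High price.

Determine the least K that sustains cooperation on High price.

Need Σ_{k=1}^{K} δ^k ≥ (23−13)/(13−5) = 1.2500 at δ = 3/4.
At K = 1 the sum is 0.7500 < 1.2500; at K = 2 it is 1.3125 ≥ 1.2500.
So the minimum punishment length is K = 2.

2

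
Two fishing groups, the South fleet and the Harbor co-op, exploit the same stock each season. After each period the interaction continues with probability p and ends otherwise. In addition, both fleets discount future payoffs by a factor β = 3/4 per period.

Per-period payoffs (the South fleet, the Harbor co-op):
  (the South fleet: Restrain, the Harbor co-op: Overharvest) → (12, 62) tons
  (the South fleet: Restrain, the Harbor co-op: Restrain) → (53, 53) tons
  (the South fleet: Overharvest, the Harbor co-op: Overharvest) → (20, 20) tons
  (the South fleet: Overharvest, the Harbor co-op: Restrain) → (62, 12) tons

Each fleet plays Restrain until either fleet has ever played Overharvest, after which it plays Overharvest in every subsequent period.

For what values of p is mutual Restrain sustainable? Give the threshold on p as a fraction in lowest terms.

2/7

With continuation probability p and discount β, the effective per-period discount factor is βp.
Grim-trigger IC: βp ≥ (62−53)/(62−20) = 3/14.
So p ≥ (3/14)/(3/4) = 2/7.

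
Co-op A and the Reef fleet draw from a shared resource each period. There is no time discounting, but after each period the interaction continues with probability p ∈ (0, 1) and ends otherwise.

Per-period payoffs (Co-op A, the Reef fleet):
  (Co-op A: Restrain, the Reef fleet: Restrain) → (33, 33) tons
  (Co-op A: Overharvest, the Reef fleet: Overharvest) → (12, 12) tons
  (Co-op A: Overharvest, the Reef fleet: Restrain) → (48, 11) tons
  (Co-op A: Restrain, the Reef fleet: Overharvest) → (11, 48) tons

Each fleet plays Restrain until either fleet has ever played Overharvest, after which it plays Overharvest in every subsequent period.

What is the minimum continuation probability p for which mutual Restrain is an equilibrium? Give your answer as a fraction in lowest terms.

Expected cooperation value is 33 + p·33 + p²·33 + … = 33/(1−p); deviation gives 48 + p·12/(1−p).
33 ≥ 48(1−p) + 12p ⇒ 36p ≥ 15 ⇒ p ≥ 15/36 = 5/12.

5/12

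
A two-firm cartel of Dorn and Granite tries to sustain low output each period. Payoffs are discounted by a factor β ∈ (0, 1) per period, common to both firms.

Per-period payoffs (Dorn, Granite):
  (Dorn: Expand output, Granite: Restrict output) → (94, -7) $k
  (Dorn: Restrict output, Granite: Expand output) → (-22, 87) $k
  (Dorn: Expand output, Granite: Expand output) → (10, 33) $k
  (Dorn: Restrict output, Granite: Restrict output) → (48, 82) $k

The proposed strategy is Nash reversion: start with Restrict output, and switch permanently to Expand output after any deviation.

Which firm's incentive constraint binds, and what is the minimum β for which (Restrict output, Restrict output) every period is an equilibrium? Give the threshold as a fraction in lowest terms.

Dorn's threshold: (94−48)/(94−10) = 23/42.
Granite's threshold: (87−82)/(87−33) = 5/54.
23/42 > 5/54, so Dorn binds and β* = 23/42.

Dorn; β ≥ 23/42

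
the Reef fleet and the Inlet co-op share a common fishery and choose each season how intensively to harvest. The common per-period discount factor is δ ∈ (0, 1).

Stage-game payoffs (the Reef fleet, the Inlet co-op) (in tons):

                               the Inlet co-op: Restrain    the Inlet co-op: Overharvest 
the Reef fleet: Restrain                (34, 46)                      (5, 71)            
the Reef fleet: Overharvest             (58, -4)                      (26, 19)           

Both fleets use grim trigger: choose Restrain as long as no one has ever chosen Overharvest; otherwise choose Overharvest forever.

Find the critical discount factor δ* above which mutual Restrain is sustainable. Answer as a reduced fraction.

For the Reef fleet: deviation gain 58−34 = 24, per-period punishment loss 34−26 = 8. IC gives δ ≥ 24/32 = 3/4.
For the Inlet co-op: gain 25, loss 27 per period, so δ ≥ 25/52.
The tighter constraint is the Reef fleet's, so cooperation needs δ ≥ 3/4.

3/4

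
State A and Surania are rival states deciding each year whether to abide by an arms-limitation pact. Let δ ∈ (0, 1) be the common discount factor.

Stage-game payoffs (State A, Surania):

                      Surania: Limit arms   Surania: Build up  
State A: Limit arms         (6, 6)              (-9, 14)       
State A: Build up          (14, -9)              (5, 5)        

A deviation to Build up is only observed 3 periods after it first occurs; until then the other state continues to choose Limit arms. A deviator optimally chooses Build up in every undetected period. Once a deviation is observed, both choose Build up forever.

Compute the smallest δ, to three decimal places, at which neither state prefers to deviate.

Deviating for the 3 undetected periods gains 14−6 = 8 per period over cooperation, then loses 6−5 = 1 per period forever once punishment starts.
Gain: 8(1 + δ + … + δ^2); loss: 1·δ^3/(1−δ).
No profitable deviation ⇔ 8(1−δ^3) ≤ 1·δ^3, i.e. δ^3 ≥ 8/(8+1) = 8/9.
Hence δ ≥ (8/9)^(1/3) ≈ 0.961.

0.961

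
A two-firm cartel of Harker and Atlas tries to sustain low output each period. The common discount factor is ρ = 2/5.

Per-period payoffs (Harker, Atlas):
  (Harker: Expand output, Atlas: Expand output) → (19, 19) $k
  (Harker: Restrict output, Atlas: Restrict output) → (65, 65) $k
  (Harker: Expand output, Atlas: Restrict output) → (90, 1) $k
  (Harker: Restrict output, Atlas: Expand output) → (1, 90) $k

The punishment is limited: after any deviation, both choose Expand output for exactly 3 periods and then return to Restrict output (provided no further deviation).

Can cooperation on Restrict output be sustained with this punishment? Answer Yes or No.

Yes

A one-shot deviation gives 90 now, then 19 for 3 periods, then back to 65.
Gain from deviating: (90−65) today; loss: (65−19) in each of the next 3 periods.
No-deviation condition: (65−19)(ρ+…+ρ^3) ≥ 90−65, i.e. ρ+…+ρ^3 ≥ 25/46.
At ρ = 2/5: ρ+…+ρ^3 = 0.6240 ≥ 0.5435.
So cooperation is sustainable.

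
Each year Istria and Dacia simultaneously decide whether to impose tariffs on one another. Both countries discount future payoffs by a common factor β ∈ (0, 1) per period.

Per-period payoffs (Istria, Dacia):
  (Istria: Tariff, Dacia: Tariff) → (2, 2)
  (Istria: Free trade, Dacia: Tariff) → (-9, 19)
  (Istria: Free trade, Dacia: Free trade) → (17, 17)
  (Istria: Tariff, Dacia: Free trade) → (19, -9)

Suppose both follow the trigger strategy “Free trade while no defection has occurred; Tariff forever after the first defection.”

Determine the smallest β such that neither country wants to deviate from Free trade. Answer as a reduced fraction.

2/17

17/(1−β) ≥ 19 + 2β/(1−β)
17 ≥ 19 − 17β
β ≥ 2/17.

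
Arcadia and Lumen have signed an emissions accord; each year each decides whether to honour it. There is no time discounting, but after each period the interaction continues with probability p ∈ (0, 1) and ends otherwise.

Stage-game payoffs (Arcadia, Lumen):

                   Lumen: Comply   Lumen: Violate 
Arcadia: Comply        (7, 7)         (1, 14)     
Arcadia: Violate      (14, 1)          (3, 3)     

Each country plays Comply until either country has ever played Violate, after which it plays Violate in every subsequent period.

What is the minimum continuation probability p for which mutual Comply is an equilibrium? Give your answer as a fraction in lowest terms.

Expected cooperation value is 7 + p·7 + p²·7 + … = 7/(1−p); deviation gives 14 + p·3/(1−p).
7 ≥ 14(1−p) + 3p ⇒ 11p ≥ 7 ⇒ p ≥ 7/11.

7/11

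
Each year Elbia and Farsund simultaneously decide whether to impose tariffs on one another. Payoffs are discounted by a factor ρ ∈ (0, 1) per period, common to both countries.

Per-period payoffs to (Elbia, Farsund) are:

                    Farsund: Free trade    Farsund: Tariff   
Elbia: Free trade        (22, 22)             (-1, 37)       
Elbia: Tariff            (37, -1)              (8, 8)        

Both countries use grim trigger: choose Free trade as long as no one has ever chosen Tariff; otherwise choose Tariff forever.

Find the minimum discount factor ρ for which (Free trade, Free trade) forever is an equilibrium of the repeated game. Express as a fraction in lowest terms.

Cooperation forever yields 22 each period: 22/(1−ρ).
Deviating yields 37 once, then 8 forever: 37 + 8ρ/(1−ρ).
No profitable deviation requires 22/(1−ρ) ≥ 37 + 8ρ/(1−ρ).
Multiplying by (1−ρ): 22 ≥ 37(1−ρ) + 8ρ = 37 − 29ρ.
So 29ρ ≥ 15, i.e. ρ ≥ 15/29.

15/29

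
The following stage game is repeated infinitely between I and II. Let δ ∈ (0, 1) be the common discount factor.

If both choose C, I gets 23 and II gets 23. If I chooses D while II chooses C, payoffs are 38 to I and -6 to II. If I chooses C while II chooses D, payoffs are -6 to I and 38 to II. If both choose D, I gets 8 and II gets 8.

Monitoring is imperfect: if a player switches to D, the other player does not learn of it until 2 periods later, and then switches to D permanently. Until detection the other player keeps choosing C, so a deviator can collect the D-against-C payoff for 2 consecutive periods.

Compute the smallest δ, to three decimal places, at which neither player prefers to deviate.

0.707

Deviating for the 2 undetected periods gains 38−23 = 15 per period over cooperation, then loses 23−8 = 15 per period forever once punishment starts.
Gain: 15(1 + δ + … + δ^1); loss: 15·δ^2/(1−δ).
No profitable deviation ⇔ 15(1−δ^2) ≤ 15·δ^2, i.e. δ^2 ≥ 15/(15+15) = 1/2.
Hence δ ≥ (1/2)^(1/2) ≈ 0.707.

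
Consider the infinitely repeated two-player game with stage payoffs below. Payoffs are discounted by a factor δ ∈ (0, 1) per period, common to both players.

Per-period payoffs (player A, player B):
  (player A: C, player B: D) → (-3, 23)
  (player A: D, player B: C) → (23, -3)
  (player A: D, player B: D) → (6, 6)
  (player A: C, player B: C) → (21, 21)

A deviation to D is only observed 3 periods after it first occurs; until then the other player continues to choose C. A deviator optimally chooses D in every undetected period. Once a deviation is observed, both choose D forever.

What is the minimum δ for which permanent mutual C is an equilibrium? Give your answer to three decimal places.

0.490

Deviating for the 3 undetected periods gains 23−21 = 2 per period over cooperation, then loses 21−6 = 15 per period forever once punishment starts.
Gain: 2(1 + δ + … + δ^2); loss: 15·δ^3/(1−δ).
No profitable deviation ⇔ 2(1−δ^3) ≤ 15·δ^3, i.e. δ^3 ≥ 2/(2+15) = 2/17.
Hence δ ≥ (2/17)^(1/3) ≈ 0.490.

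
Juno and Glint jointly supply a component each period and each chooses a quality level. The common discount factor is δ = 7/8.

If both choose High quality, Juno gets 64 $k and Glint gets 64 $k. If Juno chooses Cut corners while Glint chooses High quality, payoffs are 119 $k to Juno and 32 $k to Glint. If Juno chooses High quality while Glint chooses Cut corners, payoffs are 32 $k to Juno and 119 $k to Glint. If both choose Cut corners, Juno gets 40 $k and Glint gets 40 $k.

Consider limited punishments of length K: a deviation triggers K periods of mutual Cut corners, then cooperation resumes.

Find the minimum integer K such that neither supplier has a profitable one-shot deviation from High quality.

3

Need Σ_{k=1}^{K} δ^k ≥ (119−64)/(64−40) = 2.2917 at δ = 7/8.
At K = 2 the sum is 1.6406 < 2.2917; at K = 3 it is 2.3105 ≥ 2.2917.
So the minimum punishment length is K = 3.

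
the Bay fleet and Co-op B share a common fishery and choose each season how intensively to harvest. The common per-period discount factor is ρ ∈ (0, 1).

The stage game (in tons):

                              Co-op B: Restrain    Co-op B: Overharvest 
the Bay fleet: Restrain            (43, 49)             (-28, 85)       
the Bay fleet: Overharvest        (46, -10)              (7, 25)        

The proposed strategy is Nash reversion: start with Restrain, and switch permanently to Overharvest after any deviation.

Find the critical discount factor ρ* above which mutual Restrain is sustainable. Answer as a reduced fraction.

the Bay fleet: cooperation gives 43 each period; deviation gives 46 once then 7 forever.
  43/(1−ρ) ≥ 46 + 7ρ/(1−ρ) ⇒ ρ ≥ 3/39 = 1/13.
Co-op B: cooperation gives 49 each period; deviation gives 85 once then 25 forever.
  ρ ≥ 36/60 = 3/5.
Both must hold, so the binding constraint is Co-op B's: ρ ≥ 3/5.

3/5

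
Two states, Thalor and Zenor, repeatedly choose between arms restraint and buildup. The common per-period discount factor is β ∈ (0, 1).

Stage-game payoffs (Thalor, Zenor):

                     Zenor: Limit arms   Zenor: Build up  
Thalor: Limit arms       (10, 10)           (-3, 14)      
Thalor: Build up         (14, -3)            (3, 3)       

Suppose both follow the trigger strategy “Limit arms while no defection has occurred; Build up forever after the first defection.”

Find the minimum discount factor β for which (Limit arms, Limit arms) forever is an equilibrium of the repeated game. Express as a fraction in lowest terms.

4/11

One-period gain from deviating is 14 − 10 = 4. The loss is 10 − 3 = 7 in every subsequent period, with present value 7·β/(1−β).
Deviation is unprofitable when 7·β/(1−β) ≥ 4, i.e. β/(1−β) ≥ 4/7.
Equivalently β ≥ 4/(4+7) = 4/11.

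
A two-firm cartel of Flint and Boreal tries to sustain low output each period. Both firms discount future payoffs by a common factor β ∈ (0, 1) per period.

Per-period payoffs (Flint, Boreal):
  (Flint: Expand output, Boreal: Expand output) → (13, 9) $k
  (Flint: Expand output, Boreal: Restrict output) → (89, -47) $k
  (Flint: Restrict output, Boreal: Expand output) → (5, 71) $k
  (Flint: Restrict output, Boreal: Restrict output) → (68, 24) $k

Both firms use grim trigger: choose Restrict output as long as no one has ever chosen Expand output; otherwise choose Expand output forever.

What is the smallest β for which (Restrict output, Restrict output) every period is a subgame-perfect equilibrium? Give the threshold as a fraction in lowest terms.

Flint's threshold: (89−68)/(89−13) = 21/76.
Boreal's threshold: (71−24)/(71−9) = 47/62.
21/76 < 47/62, so Boreal binds and β* = 47/62.

47/62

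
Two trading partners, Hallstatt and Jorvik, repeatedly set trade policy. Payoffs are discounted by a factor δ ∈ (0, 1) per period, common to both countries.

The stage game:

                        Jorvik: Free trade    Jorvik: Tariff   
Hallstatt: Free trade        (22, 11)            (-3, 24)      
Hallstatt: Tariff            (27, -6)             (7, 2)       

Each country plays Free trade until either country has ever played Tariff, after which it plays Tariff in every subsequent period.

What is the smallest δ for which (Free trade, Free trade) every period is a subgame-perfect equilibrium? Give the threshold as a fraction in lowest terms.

Hallstatt: cooperation gives 22 each period; deviation gives 27 once then 7 forever.
  22/(1−δ) ≥ 27 + 7δ/(1−δ) ⇒ δ ≥ 5/20 = 1/4.
Jorvik: cooperation gives 11 each period; deviation gives 24 once then 2 forever.
  δ ≥ 13/22.
Both must hold, so the binding constraint is Jorvik's: δ ≥ 13/22.

13/22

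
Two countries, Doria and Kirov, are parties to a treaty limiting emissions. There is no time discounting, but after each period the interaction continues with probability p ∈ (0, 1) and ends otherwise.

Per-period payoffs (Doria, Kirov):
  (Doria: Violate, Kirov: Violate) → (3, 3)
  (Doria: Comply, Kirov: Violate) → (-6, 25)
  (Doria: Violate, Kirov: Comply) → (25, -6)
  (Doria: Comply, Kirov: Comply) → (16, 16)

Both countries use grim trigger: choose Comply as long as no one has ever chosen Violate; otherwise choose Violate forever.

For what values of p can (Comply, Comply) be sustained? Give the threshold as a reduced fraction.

9/22

Expected cooperation value is 16 + p·16 + p²·16 + … = 16/(1−p); deviation gives 25 + p·3/(1−p).
16 ≥ 25(1−p) + 3p ⇒ 22p ≥ 9 ⇒ p ≥ 9/22.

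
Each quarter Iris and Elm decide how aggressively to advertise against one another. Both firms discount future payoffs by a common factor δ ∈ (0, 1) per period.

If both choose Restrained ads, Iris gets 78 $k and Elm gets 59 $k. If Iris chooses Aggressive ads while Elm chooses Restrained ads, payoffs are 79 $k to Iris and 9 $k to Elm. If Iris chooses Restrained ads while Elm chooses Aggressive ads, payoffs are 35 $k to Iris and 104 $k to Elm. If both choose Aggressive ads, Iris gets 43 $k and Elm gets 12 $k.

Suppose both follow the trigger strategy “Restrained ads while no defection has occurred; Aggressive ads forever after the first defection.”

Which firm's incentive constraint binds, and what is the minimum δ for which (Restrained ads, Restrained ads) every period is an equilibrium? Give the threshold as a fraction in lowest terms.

Elm; δ ≥ 45/92

Iris's threshold: (79−78)/(79−43) = 1/36.
Elm's threshold: (104−59)/(104−12) = 45/92.
1/36 < 45/92, so Elm binds and δ* = 45/92.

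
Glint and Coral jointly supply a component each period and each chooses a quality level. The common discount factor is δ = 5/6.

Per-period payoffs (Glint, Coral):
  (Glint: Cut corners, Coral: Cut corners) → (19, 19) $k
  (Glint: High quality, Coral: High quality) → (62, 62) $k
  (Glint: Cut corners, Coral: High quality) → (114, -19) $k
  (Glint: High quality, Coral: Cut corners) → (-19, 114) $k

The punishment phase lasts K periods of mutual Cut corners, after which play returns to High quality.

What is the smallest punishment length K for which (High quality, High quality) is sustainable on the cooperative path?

Need Σ_{k=1}^{K} δ^k ≥ (114−62)/(62−19) = 1.2093 at δ = 5/6.
At K = 1 the sum is 0.8333 < 1.2093; at K = 2 it is 1.5278 ≥ 1.2093.
So the minimum punishment length is K = 2.

2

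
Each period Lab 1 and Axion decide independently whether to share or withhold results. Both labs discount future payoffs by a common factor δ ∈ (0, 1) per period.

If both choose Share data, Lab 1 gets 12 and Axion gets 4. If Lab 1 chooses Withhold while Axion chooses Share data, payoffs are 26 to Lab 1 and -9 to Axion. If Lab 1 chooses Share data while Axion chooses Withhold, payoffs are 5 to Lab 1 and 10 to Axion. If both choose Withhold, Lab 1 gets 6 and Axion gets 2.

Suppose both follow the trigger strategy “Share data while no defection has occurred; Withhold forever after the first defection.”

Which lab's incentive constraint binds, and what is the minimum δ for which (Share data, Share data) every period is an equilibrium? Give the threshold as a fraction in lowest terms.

Axion; δ ≥ 3/4

Lab 1: cooperation gives 12 each period; deviation gives 26 once then 6 forever.
  12/(1−δ) ≥ 26 + 6δ/(1−δ) ⇒ δ ≥ 14/20 = 7/10.
Axion: cooperation gives 4 each period; deviation gives 10 once then 2 forever.
  δ ≥ 6/8 = 3/4.
Both must hold, so the binding constraint is Axion's: δ ≥ 3/4.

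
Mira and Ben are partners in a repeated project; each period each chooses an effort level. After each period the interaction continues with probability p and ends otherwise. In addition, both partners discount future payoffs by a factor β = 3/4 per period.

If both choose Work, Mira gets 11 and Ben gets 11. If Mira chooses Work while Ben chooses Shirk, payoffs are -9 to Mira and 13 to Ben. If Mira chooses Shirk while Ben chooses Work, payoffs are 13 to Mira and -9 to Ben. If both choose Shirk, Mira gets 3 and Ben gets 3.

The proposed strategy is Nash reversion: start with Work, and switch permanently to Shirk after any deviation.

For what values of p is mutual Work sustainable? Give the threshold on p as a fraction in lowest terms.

4/15

With continuation probability p and discount β, the effective per-period discount factor is βp.
Grim-trigger IC: βp ≥ (13−11)/(13−3) = 1/5.
So p ≥ (1/5)/(3/4) = 4/15.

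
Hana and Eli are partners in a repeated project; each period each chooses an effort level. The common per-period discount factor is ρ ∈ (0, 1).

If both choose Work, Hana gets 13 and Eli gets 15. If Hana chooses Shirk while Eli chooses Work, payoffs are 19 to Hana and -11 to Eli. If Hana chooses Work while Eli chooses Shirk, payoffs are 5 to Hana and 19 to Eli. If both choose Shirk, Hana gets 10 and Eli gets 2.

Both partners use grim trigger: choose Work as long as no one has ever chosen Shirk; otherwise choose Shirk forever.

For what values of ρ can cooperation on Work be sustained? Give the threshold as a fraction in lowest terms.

2/3

Hana's threshold: (19−13)/(19−10) = 2/3.
Eli's threshold: (19−15)/(19−2) = 4/17.
2/3 > 4/17, so Hana binds and ρ* = 2/3.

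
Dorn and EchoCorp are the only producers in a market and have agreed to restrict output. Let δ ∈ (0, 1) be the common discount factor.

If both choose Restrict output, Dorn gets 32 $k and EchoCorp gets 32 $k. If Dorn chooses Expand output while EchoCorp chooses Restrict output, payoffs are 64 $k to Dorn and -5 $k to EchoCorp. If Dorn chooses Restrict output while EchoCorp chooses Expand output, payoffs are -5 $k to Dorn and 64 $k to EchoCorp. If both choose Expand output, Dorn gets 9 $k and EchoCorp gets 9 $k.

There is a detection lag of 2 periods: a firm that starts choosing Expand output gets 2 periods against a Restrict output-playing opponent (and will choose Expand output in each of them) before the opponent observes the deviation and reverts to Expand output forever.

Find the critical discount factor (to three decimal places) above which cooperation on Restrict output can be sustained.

Deviating for the 2 undetected periods gains 64−32 = 32 per period over cooperation, then loses 32−9 = 23 per period forever once punishment starts.
Gain: 32(1 + δ + … + δ^1); loss: 23·δ^2/(1−δ).
No profitable deviation ⇔ 32(1−δ^2) ≤ 23·δ^2, i.e. δ^2 ≥ 32/(32+23) = 32/55.
Hence δ ≥ (32/55)^(1/2) ≈ 0.763.

0.763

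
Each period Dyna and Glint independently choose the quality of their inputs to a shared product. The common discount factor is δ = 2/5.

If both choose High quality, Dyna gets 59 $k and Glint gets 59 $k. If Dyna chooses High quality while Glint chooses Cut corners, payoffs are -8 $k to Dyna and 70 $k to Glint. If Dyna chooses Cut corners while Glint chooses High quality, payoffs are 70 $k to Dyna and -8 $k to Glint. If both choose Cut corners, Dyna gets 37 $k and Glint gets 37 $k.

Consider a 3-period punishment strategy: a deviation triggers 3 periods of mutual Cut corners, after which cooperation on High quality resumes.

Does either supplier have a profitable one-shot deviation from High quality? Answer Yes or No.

No

IC: δ+…+δ^3 ≥ (70−59)/(59−37) = 1/2.
At δ = 2/5: partial sum = 0.6240 ≥ 0.5000. Cooperation sustainable.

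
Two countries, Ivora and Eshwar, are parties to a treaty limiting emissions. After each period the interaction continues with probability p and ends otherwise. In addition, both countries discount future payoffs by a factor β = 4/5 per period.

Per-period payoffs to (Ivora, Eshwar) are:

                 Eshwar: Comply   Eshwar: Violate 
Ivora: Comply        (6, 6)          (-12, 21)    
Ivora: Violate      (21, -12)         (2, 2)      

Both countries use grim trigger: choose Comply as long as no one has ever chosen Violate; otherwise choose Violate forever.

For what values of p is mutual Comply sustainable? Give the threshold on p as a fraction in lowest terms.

75/76

Expected continuation weight on next period's payoff is β·p = 4/5·p, which plays the role of the discount factor.
Cooperation requires 4/5·p ≥ (21−6)/(21−2) = 15/19, hence p ≥ 75/76.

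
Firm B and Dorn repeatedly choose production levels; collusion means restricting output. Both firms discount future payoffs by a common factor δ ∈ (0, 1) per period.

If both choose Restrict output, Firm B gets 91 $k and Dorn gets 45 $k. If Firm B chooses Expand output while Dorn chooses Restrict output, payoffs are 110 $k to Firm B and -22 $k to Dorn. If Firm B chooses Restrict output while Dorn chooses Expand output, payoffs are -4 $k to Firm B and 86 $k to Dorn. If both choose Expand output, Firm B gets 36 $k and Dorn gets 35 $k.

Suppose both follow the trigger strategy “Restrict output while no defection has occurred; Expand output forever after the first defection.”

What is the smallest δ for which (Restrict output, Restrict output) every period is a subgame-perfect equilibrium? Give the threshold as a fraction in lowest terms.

41/51

Firm B's threshold: (110−91)/(110−36) = 19/74.
Dorn's threshold: (86−45)/(86−35) = 41/51.
19/74 < 41/51, so Dorn binds and δ* = 41/51.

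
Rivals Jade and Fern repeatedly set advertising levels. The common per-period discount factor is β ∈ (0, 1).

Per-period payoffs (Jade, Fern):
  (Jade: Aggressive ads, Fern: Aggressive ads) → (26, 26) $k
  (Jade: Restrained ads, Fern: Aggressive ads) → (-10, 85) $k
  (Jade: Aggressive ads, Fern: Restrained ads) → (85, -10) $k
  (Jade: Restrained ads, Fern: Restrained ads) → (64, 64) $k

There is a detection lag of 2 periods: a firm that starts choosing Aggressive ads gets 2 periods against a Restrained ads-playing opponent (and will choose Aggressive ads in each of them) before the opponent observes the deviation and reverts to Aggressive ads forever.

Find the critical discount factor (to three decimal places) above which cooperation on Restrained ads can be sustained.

0.597

A deviator earns 85 for 2 periods, then 26 forever; cooperating earns 64 forever. Multiplying the IC by (1−β):
64 ≥ 85(1−β^2) + 26β^2, so 59·β^2 ≥ 21 and β^2 ≥ 21/59.
β ≥ (21/59)^(1/2) ≈ 0.597.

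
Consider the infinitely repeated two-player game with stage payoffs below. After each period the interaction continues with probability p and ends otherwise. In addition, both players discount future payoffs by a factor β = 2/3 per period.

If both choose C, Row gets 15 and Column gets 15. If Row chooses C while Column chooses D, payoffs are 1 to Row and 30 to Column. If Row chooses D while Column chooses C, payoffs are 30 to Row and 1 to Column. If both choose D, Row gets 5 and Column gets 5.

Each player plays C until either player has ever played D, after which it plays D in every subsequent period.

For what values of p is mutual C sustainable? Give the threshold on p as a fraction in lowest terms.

Expected continuation weight on next period's payoff is β·p = 2/3·p, which plays the role of the discount factor.
Cooperation requires 2/3·p ≥ (30−15)/(30−5) = 3/5, hence p ≥ 9/10.

9/10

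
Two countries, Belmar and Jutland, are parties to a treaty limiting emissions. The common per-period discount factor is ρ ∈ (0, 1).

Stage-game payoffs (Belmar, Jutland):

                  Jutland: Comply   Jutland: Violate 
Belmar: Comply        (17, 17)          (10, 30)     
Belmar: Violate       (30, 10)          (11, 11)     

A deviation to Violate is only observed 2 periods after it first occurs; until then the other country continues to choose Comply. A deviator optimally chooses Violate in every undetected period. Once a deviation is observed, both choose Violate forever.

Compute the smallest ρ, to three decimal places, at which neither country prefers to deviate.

0.827

Deviating for the 2 undetected periods gains 30−17 = 13 per period over cooperation, then loses 17−11 = 6 per period forever once punishment starts.
Gain: 13(1 + ρ + … + ρ^1); loss: 6·ρ^2/(1−ρ).
No profitable deviation ⇔ 13(1−ρ^2) ≤ 6·ρ^2, i.e. ρ^2 ≥ 13/(13+6) = 13/19.
Hence ρ ≥ (13/19)^(1/2) ≈ 0.827.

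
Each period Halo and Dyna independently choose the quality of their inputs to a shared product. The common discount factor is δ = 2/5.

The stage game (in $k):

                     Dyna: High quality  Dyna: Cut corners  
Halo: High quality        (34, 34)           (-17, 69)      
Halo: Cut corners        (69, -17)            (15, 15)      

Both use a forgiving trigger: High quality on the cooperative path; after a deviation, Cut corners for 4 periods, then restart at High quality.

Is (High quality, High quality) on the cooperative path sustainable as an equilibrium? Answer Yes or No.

IC: δ+…+δ^4 ≥ (69−34)/(34−15) = 35/19.
At δ = 2/5: partial sum = 0.6496 < 1.8421. Cooperation not sustainable.

No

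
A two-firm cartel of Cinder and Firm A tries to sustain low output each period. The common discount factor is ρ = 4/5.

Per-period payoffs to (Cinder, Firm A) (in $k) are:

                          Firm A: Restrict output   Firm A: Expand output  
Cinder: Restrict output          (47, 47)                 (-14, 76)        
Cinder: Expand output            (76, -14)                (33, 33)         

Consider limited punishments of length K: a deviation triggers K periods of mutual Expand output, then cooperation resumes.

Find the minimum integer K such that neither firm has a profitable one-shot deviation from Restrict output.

Need Σ_{k=1}^{K} ρ^k ≥ (76−47)/(47−33) = 2.0714 at ρ = 4/5.
At K = 3 the sum is 1.9520 < 2.0714; at K = 4 it is 2.3616 ≥ 2.0714.
So the minimum punishment length is K = 4.

4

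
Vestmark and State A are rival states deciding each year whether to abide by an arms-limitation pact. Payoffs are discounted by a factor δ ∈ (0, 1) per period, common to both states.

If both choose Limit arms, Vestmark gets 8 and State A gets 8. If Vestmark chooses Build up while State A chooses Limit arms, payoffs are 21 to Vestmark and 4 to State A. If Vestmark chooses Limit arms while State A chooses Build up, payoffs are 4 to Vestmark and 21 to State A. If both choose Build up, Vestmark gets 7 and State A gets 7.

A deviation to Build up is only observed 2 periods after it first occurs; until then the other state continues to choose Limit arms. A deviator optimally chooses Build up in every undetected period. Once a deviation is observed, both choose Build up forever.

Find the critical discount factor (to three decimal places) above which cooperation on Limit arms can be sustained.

0.964

A deviator earns 21 for 2 periods, then 7 forever; cooperating earns 8 forever. Multiplying the IC by (1−δ):
8 ≥ 21(1−δ^2) + 7δ^2, so 14·δ^2 ≥ 13 and δ^2 ≥ 13/14.
δ ≥ (13/14)^(1/2) ≈ 0.964.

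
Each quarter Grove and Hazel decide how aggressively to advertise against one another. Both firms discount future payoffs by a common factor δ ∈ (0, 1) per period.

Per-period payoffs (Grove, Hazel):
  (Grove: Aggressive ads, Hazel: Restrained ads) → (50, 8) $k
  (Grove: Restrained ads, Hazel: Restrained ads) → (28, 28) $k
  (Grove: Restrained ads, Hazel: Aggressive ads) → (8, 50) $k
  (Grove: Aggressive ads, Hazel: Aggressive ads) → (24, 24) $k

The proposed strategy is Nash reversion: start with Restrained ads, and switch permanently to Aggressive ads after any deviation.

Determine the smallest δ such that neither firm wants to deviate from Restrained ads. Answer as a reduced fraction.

11/13

Cooperation forever yields 28 each period: 28/(1−δ).
Deviating yields 50 once, then 24 forever: 50 + 24δ/(1−δ).
No profitable deviation requires 28/(1−δ) ≥ 50 + 24δ/(1−δ).
Multiplying by (1−δ): 28 ≥ 50(1−δ) + 24δ = 50 − 26δ.
So 26δ ≥ 22, i.e. δ ≥ 22/26 = 11/13.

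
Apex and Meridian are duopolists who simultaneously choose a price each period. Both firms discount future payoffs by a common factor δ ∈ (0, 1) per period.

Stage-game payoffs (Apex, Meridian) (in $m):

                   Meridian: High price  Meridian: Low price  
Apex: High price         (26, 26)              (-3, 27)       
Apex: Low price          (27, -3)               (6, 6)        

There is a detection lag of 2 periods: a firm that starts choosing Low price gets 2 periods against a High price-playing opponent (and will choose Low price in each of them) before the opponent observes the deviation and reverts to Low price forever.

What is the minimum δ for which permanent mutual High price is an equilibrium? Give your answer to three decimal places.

A deviator earns 27 for 2 periods, then 6 forever; cooperating earns 26 forever. Multiplying the IC by (1−δ):
26 ≥ 27(1−δ^2) + 6δ^2, so 21·δ^2 ≥ 1 and δ^2 ≥ 1/21.
δ ≥ (1/21)^(1/2) ≈ 0.218.

0.218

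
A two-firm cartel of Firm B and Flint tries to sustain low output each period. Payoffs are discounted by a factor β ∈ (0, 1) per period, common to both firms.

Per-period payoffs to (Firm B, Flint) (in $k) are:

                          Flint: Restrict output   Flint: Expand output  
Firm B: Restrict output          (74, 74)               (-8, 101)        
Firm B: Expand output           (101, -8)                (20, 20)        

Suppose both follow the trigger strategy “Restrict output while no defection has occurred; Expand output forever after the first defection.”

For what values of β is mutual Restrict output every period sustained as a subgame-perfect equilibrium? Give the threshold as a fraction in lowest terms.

1/3

74/(1−β) ≥ 101 + 20β/(1−β)
74 ≥ 101 − 81β
β ≥ 27/81 = 1/3.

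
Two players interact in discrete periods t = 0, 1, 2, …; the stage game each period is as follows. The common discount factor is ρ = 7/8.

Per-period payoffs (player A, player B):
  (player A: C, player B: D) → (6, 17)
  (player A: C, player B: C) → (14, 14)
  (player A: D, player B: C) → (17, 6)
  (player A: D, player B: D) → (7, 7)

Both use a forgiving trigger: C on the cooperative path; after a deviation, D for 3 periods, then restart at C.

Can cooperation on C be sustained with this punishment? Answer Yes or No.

IC: ρ+…+ρ^3 ≥ (17−14)/(14−7) = 3/7.
At ρ = 7/8: partial sum = 2.3105 ≥ 0.4286. Cooperation sustainable.

Yes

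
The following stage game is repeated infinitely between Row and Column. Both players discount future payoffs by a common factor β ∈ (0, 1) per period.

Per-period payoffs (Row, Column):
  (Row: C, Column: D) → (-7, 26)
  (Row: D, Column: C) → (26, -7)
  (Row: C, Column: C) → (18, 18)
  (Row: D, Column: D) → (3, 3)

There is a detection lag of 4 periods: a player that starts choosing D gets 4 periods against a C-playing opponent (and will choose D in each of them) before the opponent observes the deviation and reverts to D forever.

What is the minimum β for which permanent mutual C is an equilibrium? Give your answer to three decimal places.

Deviating for the 4 undetected periods gains 26−18 = 8 per period over cooperation, then loses 18−3 = 15 per period forever once punishment starts.
Gain: 8(1 + β + … + β^3); loss: 15·β^4/(1−β).
No profitable deviation ⇔ 8(1−β^4) ≤ 15·β^4, i.e. β^4 ≥ 8/(8+15) = 8/23.
Hence β ≥ (8/23)^(1/4) ≈ 0.768.

0.768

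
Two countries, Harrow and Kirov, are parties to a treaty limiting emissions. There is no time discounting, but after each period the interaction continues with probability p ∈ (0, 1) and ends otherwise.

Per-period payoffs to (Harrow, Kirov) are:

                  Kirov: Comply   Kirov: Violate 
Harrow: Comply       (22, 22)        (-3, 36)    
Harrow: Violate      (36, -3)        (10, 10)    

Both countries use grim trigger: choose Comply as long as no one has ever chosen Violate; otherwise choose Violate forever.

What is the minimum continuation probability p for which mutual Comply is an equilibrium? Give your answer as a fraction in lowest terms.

7/13

Expected cooperation value is 22 + p·22 + p²·22 + … = 22/(1−p); deviation gives 36 + p·10/(1−p).
22 ≥ 36(1−p) + 10p ⇒ 26p ≥ 14 ⇒ p ≥ 14/26 = 7/13.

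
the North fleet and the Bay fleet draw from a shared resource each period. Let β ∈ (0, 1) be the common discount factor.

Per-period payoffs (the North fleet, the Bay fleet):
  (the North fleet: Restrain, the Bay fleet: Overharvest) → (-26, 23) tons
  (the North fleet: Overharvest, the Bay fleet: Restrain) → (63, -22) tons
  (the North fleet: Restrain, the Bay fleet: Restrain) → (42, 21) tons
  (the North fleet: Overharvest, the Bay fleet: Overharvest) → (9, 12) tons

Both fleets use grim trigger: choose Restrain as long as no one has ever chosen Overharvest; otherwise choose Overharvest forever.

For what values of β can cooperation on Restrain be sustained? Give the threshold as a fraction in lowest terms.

7/18

the North fleet's threshold: (63−42)/(63−9) = 7/18.
the Bay fleet's threshold: (23−21)/(23−12) = 2/11.
7/18 > 2/11, so the North fleet binds and β* = 7/18.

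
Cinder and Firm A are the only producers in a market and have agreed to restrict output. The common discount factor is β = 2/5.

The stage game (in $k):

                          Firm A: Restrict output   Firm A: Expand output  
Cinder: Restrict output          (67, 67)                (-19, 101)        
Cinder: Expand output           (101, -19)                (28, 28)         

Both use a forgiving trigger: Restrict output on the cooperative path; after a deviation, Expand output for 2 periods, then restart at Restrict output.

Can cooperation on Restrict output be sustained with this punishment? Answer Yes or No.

No

IC: β+…+β^2 ≥ (101−67)/(67−28) = 34/39.
At β = 2/5: partial sum = 0.5600 < 0.8718. Cooperation not sustainable.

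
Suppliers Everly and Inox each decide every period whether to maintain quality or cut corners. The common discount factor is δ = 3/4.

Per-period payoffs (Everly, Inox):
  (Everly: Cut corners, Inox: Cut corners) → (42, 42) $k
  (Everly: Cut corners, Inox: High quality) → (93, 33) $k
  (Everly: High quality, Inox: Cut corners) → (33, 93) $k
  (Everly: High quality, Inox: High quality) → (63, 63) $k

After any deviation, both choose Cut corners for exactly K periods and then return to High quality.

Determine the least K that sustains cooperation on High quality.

3

Need Σ_{k=1}^{K} δ^k ≥ (93−63)/(63−42) = 1.4286 at δ = 3/4.
At K = 2 the sum is 1.3125 < 1.4286; at K = 3 it is 1.7344 ≥ 1.4286.
So the minimum punishment length is K = 3.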